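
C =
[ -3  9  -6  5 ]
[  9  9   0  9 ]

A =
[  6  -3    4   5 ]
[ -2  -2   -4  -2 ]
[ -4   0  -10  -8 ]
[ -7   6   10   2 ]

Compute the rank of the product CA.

2

First compute CA:
[[-47,  21,  62,  25],
 [-27,   9,  90,  45]]
Now row reduce the product.
R2 ← R2 − (27/47)·R1: [0, -144/47, 2556/47, 1440/47]
2 nonzero rows, so rank(CA) = 2.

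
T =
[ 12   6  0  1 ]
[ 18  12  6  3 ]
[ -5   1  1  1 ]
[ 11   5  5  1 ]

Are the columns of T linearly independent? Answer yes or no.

Row reduce T to echelon form.
R2 ← R2 − (3/2)·R1: [0, 3, 6, 3/2]
R3 ← R3 + (5/12)·R1: [0, 7/2, 1, 17/12]
R4 ← R4 − (11/12)·R1: [0, -1/2, 5, 1/12]
R3 ← R3 − (7/6)·R2: [0, 0, -6, -1/3]
R4 ← R4 + (1/6)·R2: [0, 0, 6, 1/3]
R4 ← R4 + R3: [0, 0, 0, 0]
3 pivots among 4 columns.
Only 3 < 4 pivot columns, so the columns are linearly dependent.

no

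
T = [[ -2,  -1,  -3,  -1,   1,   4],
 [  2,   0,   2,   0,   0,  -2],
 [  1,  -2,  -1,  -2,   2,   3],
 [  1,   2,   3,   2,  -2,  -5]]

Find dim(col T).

2

Row reduce to echelon form.
R2 ← R2 + R1: [0, -1, -1, -1, 1, 2]
R3 ← R3 + (1/2)·R1: [0, -5/2, -5/2, -5/2, 5/2, 5]
R4 ← R4 + (1/2)·R1: [0, 3/2, 3/2, 3/2, -3/2, -3]
R3 ← R3 − (5/2)·R2: [0, 0, 0, 0, 0, 0]
R4 ← R4 + (3/2)·R2: [0, 0, 0, 0, 0, 0]
Echelon form has 2 nonzero rows, so rank(T) = 2.
The column space has dimension equal to the rank: 2.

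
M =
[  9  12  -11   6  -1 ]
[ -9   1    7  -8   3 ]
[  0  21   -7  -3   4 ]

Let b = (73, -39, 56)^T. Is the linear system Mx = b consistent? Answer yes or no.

yes

Row reduce the augmented matrix [M | b].
R2 ← R2 + R1: [0, 13, -4, -2, 2, 34]
R3 ← R3 − (21/13)·R2: [0, 0, -7/13, 3/13, 10/13, 14/13]
The echelon form has 3 nonzero rows, and every pivot lies in the first 5 columns, so rank(M) = rank([M|b]) = 3.
The system is consistent.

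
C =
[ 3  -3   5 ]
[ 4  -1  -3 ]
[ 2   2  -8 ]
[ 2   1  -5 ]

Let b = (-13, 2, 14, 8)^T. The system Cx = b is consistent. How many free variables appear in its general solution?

0

Row reduce the augmented matrix [C | b].
R2 ← R2 − (4/3)·R1: [0, 3, -29/3, 58/3]
R3 ← R3 − (2/3)·R1: [0, 4, -34/3, 68/3]
R4 ← R4 − (2/3)·R1: [0, 3, -25/3, 50/3]
R3 ← R3 − (4/3)·R2: [0, 0, 14/9, -28/9]
R4 ← R4 − R2: [0, 0, 4/3, -8/3]
R4 ← R4 − (6/7)·R3: [0, 0, 0, 0]
The echelon form has 3 nonzero rows, and every pivot lies in the first 3 columns, so rank(C) = rank([C|b]) = 3.
The system is consistent.
Free variables = (unknowns) − (rank) = 3 − 3 = 0.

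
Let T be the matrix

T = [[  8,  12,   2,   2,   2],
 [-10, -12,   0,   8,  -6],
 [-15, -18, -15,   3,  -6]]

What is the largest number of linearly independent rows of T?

3

Row reduce to echelon form.
R2 ← R2 + (5/4)·R1: [0, 3, 5/2, 21/2, -7/2]
R3 ← R3 + (15/8)·R1: [0, 9/2, -45/4, 27/4, -9/4]
R3 ← R3 − (3/2)·R2: [0, 0, -15, -9, 3]
Echelon form has 3 nonzero rows, so rank(T) = 3.
The rank gives the maximum number of linearly independent rows: 3.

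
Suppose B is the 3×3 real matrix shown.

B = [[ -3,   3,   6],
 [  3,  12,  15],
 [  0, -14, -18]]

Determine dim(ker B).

0

Row reduce to echelon form.
R2 ← R2 + R1: [0, 15, 21]
R3 ← R3 + (14/15)·R2: [0, 0, 8/5]
3 nonzero rows, so rank(B) = 3.
B has 3 columns; by rank–nullity, nullity = 3 − 3 = 0.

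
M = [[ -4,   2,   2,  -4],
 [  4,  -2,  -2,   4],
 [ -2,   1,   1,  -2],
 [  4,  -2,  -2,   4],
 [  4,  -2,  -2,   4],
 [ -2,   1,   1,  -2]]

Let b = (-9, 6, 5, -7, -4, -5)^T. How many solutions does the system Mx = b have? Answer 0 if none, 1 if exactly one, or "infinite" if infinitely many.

Row reduce the augmented matrix [M | b].
R2 ← R2 + R1: [0, 0, 0, 0, -3]
R3 ← R3 − (1/2)·R1: [0, 0, 0, 0, 19/2]
R4 ← R4 + R1: [0, 0, 0, 0, -16]
R5 ← R5 + R1: [0, 0, 0, 0, -13]
R6 ← R6 − (1/2)·R1: [0, 0, 0, 0, -1/2]
R3 ← R3 + (19/6)·R2: [0, 0, 0, 0, 0]
R4 ← R4 − (16/3)·R2: [0, 0, 0, 0, 0]
R5 ← R5 − (13/3)·R2: [0, 0, 0, 0, 0]
R6 ← R6 − (1/6)·R2: [0, 0, 0, 0, 0]
The echelon form has 2 nonzero rows; the last pivot sits in the augmented column, so rank(M) = 1 but rank([M|b]) = 2.
Since the ranks differ, the system is inconsistent.
It has no solutions.

0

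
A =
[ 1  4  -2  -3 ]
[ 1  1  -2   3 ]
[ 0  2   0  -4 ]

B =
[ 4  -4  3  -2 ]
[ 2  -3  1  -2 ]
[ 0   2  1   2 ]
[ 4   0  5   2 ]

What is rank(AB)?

2

First compute AB:
[[  0, -20, -10, -20],
 [ 18, -11,  17,  -2],
 [-12,  -6, -18, -12]]
Now row reduce the product.
Swap R1 ↔ R2
R3 ← R3 + (2/3)·R1: [0, -40/3, -20/3, -40/3]
R3 ← R3 − (2/3)·R2: [0, 0, 0, 0]
2 nonzero rows, so rank(AB) = 2.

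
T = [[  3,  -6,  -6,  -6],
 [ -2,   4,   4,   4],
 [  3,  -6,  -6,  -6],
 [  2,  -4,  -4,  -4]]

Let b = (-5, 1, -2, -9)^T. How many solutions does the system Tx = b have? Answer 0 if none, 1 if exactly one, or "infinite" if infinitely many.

Row reduce the augmented matrix [T | b].
R2 ← R2 + (2/3)·R1: [0, 0, 0, 0, -7/3]
R3 ← R3 − R1: [0, 0, 0, 0, 3]
R4 ← R4 − (2/3)·R1: [0, 0, 0, 0, -17/3]
R3 ← R3 + (9/7)·R2: [0, 0, 0, 0, 0]
R4 ← R4 − (17/7)·R2: [0, 0, 0, 0, 0]
The echelon form has 2 nonzero rows; the last pivot sits in the augmented column, so rank(T) = 1 but rank([T|b]) = 2.
Since the ranks differ, the system is inconsistent.
It has no solutions.

0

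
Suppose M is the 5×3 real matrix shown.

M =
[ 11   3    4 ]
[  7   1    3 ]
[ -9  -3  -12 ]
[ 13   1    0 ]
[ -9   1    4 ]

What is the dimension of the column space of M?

Row reduce to echelon form.
R2 ← R2 − (7/11)·R1: [0, -10/11, 5/11]
R3 ← R3 + (9/11)·R1: [0, -6/11, -96/11]
R4 ← R4 − (13/11)·R1: [0, -28/11, -52/11]
R5 ← R5 + (9/11)·R1: [0, 38/11, 80/11]
R3 ← R3 − (3/5)·R2: [0, 0, -9]
R4 ← R4 − (14/5)·R2: [0, 0, -6]
R5 ← R5 + (19/5)·R2: [0, 0, 9]
R4 ← R4 − (2/3)·R3: [0, 0, 0]
R5 ← R5 + R3: [0, 0, 0]
Echelon form has 3 nonzero rows, so rank(M) = 3.
The column space has dimension equal to the rank: 3.

3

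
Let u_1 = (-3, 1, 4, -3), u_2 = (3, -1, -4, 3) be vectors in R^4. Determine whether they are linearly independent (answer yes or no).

Form the matrix with these vectors as rows and row reduce.
R2 ← R2 + R1: [0, 0, 0, 0]
1 nonzero row, so the 2 vectors span a space of dimension 1.
Since 1 < 2, the vectors are linearly dependent.

no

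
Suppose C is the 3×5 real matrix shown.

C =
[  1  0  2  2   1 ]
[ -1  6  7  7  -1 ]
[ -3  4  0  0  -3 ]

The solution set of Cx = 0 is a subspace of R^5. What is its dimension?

Row reduce to echelon form.
R2 ← R2 + R1: [0, 6, 9, 9, 0]
R3 ← R3 + (3)·R1: [0, 4, 6, 6, 0]
R3 ← R3 − (2/3)·R2: [0, 0, 0, 0, 0]
2 nonzero rows, so rank(C) = 2.
C has 5 columns; by rank–nullity, nullity = 5 − 2 = 3.

3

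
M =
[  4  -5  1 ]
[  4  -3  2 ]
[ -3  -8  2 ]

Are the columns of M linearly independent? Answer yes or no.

yes

Row reduce M to echelon form.
R2 ← R2 − R1: [0, 2, 1]
R3 ← R3 + (3/4)·R1: [0, -47/4, 11/4]
R3 ← R3 + (47/8)·R2: [0, 0, 69/8]
3 pivots among 3 columns.
Every column is a pivot column, so the columns are linearly independent.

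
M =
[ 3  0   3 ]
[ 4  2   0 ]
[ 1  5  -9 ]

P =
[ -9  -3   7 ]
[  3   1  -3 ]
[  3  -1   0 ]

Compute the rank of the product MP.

2

First compute MP:
[[-18, -12,  21],
 [-30, -10,  22],
 [-21,  11,  -8]]
Now row reduce the product.
R2 ← R2 − (5/3)·R1: [0, 10, -13]
R3 ← R3 − (7/6)·R1: [0, 25, -65/2]
R3 ← R3 − (5/2)·R2: [0, 0, 0]
2 nonzero rows, so rank(MP) = 2.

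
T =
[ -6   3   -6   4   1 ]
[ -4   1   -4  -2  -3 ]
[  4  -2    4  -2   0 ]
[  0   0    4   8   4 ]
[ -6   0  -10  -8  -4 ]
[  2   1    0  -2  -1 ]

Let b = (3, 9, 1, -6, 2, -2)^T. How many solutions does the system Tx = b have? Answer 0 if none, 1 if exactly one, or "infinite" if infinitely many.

Row reduce the augmented matrix [T | b].
R2 ← R2 − (2/3)·R1: [0, -1, 0, -14/3, -11/3, 7]
R3 ← R3 + (2/3)·R1: [0, 0, 0, 2/3, 2/3, 3]
R5 ← R5 − R1: [0, -3, -4, -12, -5, -1]
R6 ← R6 + (1/3)·R1: [0, 2, -2, -2/3, -2/3, -1]
R5 ← R5 − (3)·R2: [0, 0, -4, 2, 6, -22]
R6 ← R6 + (2)·R2: [0, 0, -2, -10, -8, 13]
Swap R3 ↔ R4
R5 ← R5 + R3: [0, 0, 0, 10, 10, -28]
R6 ← R6 + (1/2)·R3: [0, 0, 0, -6, -6, 10]
R5 ← R5 − (15)·R4: [0, 0, 0, 0, 0, -73]
R6 ← R6 + (9)·R4: [0, 0, 0, 0, 0, 37]
R6 ← R6 + (37/73)·R5: [0, 0, 0, 0, 0, 0]
The echelon form has 5 nonzero rows; the last pivot sits in the augmented column, so rank(T) = 4 but rank([T|b]) = 5.
Since the ranks differ, the system is inconsistent.
It has no solutions.

0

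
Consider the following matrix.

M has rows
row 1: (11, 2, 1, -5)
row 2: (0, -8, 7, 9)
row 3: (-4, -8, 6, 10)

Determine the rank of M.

Row reduce to echelon form.
R3 ← R3 + (4/11)·R1: [0, -80/11, 70/11, 90/11]
R3 ← R3 − (10/11)·R2: [0, 0, 0, 0]
Echelon form has 2 nonzero rows, so rank(M) = 2.

2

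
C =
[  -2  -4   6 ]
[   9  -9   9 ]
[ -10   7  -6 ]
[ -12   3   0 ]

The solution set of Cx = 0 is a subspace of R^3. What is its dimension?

1

Row reduce to echelon form.
R2 ← R2 + (9/2)·R1: [0, -27, 36]
R3 ← R3 − (5)·R1: [0, 27, -36]
R4 ← R4 − (6)·R1: [0, 27, -36]
R3 ← R3 + R2: [0, 0, 0]
R4 ← R4 + R2: [0, 0, 0]
2 nonzero rows, so rank(C) = 2.
C has 3 columns; by rank–nullity, nullity = 3 − 2 = 1.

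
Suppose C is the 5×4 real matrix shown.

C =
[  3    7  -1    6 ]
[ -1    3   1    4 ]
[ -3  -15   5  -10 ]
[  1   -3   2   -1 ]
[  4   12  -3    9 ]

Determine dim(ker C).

1

Row reduce to echelon form.
R2 ← R2 + (1/3)·R1: [0, 16/3, 2/3, 6]
R3 ← R3 + R1: [0, -8, 4, -4]
R4 ← R4 − (1/3)·R1: [0, -16/3, 7/3, -3]
R5 ← R5 − (4/3)·R1: [0, 8/3, -5/3, 1]
R3 ← R3 + (3/2)·R2: [0, 0, 5, 5]
R4 ← R4 + R2: [0, 0, 3, 3]
R5 ← R5 − (1/2)·R2: [0, 0, -2, -2]
R4 ← R4 − (3/5)·R3: [0, 0, 0, 0]
R5 ← R5 + (2/5)·R3: [0, 0, 0, 0]
3 nonzero rows, so rank(C) = 3.
C has 4 columns; by rank–nullity, nullity = 4 − 3 = 1.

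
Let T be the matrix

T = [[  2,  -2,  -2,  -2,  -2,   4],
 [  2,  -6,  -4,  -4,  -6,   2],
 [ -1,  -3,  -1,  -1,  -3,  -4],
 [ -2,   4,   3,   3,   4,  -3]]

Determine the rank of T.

Row reduce to echelon form.
R2 ← R2 − R1: [0, -4, -2, -2, -4, -2]
R3 ← R3 + (1/2)·R1: [0, -4, -2, -2, -4, -2]
R4 ← R4 + R1: [0, 2, 1, 1, 2, 1]
R3 ← R3 − R2: [0, 0, 0, 0, 0, 0]
R4 ← R4 + (1/2)·R2: [0, 0, 0, 0, 0, 0]
Echelon form has 2 nonzero rows, so rank(T) = 2.

2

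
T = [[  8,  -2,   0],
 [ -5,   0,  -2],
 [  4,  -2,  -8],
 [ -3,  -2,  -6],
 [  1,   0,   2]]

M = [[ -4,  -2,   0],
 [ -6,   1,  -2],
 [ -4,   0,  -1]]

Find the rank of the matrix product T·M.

First compute TM:
[[-20, -18,   4],
 [ 28,  10,   2],
 [ 28, -10,  12],
 [ 48,   4,  10],
 [-12,  -2,  -2]]
Now row reduce the product.
R2 ← R2 + (7/5)·R1: [0, -76/5, 38/5]
R3 ← R3 + (7/5)·R1: [0, -176/5, 88/5]
R4 ← R4 + (12/5)·R1: [0, -196/5, 98/5]
R5 ← R5 − (3/5)·R1: [0, 44/5, -22/5]
R3 ← R3 − (44/19)·R2: [0, 0, 0]
R4 ← R4 − (49/19)·R2: [0, 0, 0]
R5 ← R5 + (11/19)·R2: [0, 0, 0]
2 nonzero rows, so rank(TM) = 2.

2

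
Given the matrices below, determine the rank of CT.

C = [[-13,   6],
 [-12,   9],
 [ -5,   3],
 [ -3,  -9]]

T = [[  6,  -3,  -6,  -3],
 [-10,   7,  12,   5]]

First compute CT:
[[-138,  81, 150,  69],
 [-162,  99, 180,  81],
 [-60,  36,  66,  30],
 [ 72, -54, -90, -36]]
Now row reduce the product.
R2 ← R2 − (27/23)·R1: [0, 90/23, 90/23, 0]
R3 ← R3 − (10/23)·R1: [0, 18/23, 18/23, 0]
R4 ← R4 + (12/23)·R1: [0, -270/23, -270/23, 0]
R3 ← R3 − (1/5)·R2: [0, 0, 0, 0]
R4 ← R4 + (3)·R2: [0, 0, 0, 0]
2 nonzero rows, so rank(CT) = 2.

2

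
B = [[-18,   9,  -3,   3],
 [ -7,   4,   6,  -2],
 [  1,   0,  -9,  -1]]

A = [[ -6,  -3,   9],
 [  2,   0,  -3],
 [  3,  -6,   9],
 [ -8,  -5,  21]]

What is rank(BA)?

First compute BA:
[[ 93,  57, -153],
 [ 84,  -5, -63],
 [-25,  56, -93]]
Now row reduce the product.
R2 ← R2 − (28/31)·R1: [0, -1751/31, 2331/31]
R3 ← R3 + (25/93)·R1: [0, 2211/31, -4158/31]
R3 ← R3 + (2211/1751)·R2: [0, 0, -68607/1751]
3 nonzero rows, so rank(BA) = 3.

3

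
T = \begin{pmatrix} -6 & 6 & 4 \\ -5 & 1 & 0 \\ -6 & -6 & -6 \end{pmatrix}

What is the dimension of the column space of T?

Row reduce to echelon form.
R2 ← R2 − (5/6)·R1: [0, -4, -10/3]
R3 ← R3 − R1: [0, -12, -10]
R3 ← R3 − (3)·R2: [0, 0, 0]
Echelon form has 2 nonzero rows, so rank(T) = 2.
The column space has dimension equal to the rank: 2.

2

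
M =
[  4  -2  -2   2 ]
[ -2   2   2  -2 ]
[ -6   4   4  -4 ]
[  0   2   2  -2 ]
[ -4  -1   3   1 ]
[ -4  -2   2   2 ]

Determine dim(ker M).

1

Row reduce to echelon form.
R2 ← R2 + (1/2)·R1: [0, 1, 1, -1]
R3 ← R3 + (3/2)·R1: [0, 1, 1, -1]
R5 ← R5 + R1: [0, -3, 1, 3]
R6 ← R6 + R1: [0, -4, 0, 4]
R3 ← R3 − R2: [0, 0, 0, 0]
R4 ← R4 − (2)·R2: [0, 0, 0, 0]
R5 ← R5 + (3)·R2: [0, 0, 4, 0]
R6 ← R6 + (4)·R2: [0, 0, 4, 0]
Swap R3 ↔ R5
R6 ← R6 − R3: [0, 0, 0, 0]
3 nonzero rows, so rank(M) = 3.
M has 4 columns; by rank–nullity, nullity = 4 − 3 = 1.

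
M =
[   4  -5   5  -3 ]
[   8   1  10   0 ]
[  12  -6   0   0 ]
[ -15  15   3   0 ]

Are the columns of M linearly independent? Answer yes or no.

Row reduce M to echelon form.
R2 ← R2 − (2)·R1: [0, 11, 0, 6]
R3 ← R3 − (3)·R1: [0, 9, -15, 9]
R4 ← R4 + (15/4)·R1: [0, -15/4, 87/4, -45/4]
R3 ← R3 − (9/11)·R2: [0, 0, -15, 45/11]
R4 ← R4 + (15/44)·R2: [0, 0, 87/4, -405/44]
R4 ← R4 + (29/20)·R3: [0, 0, 0, -36/11]
4 pivots among 4 columns.
Every column is a pivot column, so the columns are linearly independent.

yes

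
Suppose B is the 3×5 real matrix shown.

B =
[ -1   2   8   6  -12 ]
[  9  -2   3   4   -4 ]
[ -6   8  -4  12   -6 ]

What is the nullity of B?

2

Row reduce to echelon form.
R2 ← R2 + (9)·R1: [0, 16, 75, 58, -112]
R3 ← R3 − (6)·R1: [0, -4, -52, -24, 66]
R3 ← R3 + (1/4)·R2: [0, 0, -133/4, -19/2, 38]
3 nonzero rows, so rank(B) = 3.
B has 5 columns; by rank–nullity, nullity = 5 − 3 = 2.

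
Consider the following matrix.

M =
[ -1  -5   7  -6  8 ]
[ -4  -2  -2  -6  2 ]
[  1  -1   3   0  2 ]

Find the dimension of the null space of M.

Row reduce to echelon form.
R2 ← R2 − (4)·R1: [0, 18, -30, 18, -30]
R3 ← R3 + R1: [0, -6, 10, -6, 10]
R3 ← R3 + (1/3)·R2: [0, 0, 0, 0, 0]
2 nonzero rows, so rank(M) = 2.
M has 5 columns; by rank–nullity, nullity = 5 − 2 = 3.

3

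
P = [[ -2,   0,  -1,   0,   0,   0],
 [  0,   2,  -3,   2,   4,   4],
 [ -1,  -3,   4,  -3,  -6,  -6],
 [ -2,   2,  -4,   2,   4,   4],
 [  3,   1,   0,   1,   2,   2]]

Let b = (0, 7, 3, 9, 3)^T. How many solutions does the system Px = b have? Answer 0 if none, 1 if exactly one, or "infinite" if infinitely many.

0

Row reduce the augmented matrix [P | b].
R3 ← R3 − (1/2)·R1: [0, -3, 9/2, -3, -6, -6, 3]
R4 ← R4 − R1: [0, 2, -3, 2, 4, 4, 9]
R5 ← R5 + (3/2)·R1: [0, 1, -3/2, 1, 2, 2, 3]
R3 ← R3 + (3/2)·R2: [0, 0, 0, 0, 0, 0, 27/2]
R4 ← R4 − R2: [0, 0, 0, 0, 0, 0, 2]
R5 ← R5 − (1/2)·R2: [0, 0, 0, 0, 0, 0, -1/2]
R4 ← R4 − (4/27)·R3: [0, 0, 0, 0, 0, 0, 0]
R5 ← R5 + (1/27)·R3: [0, 0, 0, 0, 0, 0, 0]
The echelon form has 3 nonzero rows; the last pivot sits in the augmented column, so rank(P) = 2 but rank([P|b]) = 3.
Since the ranks differ, the system is inconsistent.
It has no solutions.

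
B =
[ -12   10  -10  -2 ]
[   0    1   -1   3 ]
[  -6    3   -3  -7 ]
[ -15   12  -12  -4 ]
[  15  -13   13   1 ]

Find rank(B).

Row reduce to echelon form.
R3 ← R3 − (1/2)·R1: [0, -2, 2, -6]
R4 ← R4 − (5/4)·R1: [0, -1/2, 1/2, -3/2]
R5 ← R5 + (5/4)·R1: [0, -1/2, 1/2, -3/2]
R3 ← R3 + (2)·R2: [0, 0, 0, 0]
R4 ← R4 + (1/2)·R2: [0, 0, 0, 0]
R5 ← R5 + (1/2)·R2: [0, 0, 0, 0]
Echelon form has 2 nonzero rows, so rank(B) = 2.

2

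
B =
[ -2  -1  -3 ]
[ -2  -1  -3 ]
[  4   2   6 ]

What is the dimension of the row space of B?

1

Row reduce to echelon form.
R2 ← R2 − R1: [0, 0, 0]
R3 ← R3 + (2)·R1: [0, 0, 0]
Echelon form has 1 nonzero row, so rank(B) = 1.
The row space has dimension equal to the rank: 1.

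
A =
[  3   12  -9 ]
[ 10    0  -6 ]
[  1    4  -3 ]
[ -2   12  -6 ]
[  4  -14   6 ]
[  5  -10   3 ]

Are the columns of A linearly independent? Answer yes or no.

Row reduce A to echelon form.
R2 ← R2 − (10/3)·R1: [0, -40, 24]
R3 ← R3 − (1/3)·R1: [0, 0, 0]
R4 ← R4 + (2/3)·R1: [0, 20, -12]
R5 ← R5 − (4/3)·R1: [0, -30, 18]
R6 ← R6 − (5/3)·R1: [0, -30, 18]
R4 ← R4 + (1/2)·R2: [0, 0, 0]
R5 ← R5 − (3/4)·R2: [0, 0, 0]
R6 ← R6 − (3/4)·R2: [0, 0, 0]
2 pivots among 3 columns.
Only 2 < 3 pivot columns, so the columns are linearly dependent.

no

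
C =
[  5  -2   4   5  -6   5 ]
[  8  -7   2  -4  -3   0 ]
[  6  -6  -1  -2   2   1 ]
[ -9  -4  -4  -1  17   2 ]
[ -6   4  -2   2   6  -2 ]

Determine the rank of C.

5

Row reduce to echelon form.
R2 ← R2 − (8/5)·R1: [0, -19/5, -22/5, -12, 33/5, -8]
R3 ← R3 − (6/5)·R1: [0, -18/5, -29/5, -8, 46/5, -5]
R4 ← R4 + (9/5)·R1: [0, -38/5, 16/5, 8, 31/5, 11]
R5 ← R5 + (6/5)·R1: [0, 8/5, 14/5, 8, -6/5, 4]
R3 ← R3 − (18/19)·R2: [0, 0, -31/19, 64/19, 56/19, 49/19]
R4 ← R4 − (2)·R2: [0, 0, 12, 32, -7, 27]
R5 ← R5 + (8/19)·R2: [0, 0, 18/19, 56/19, 30/19, 12/19]
R4 ← R4 + (228/31)·R3: [0, 0, 0, 1760/31, 455/31, 1425/31]
R5 ← R5 + (18/31)·R3: [0, 0, 0, 152/31, 102/31, 66/31]
R5 ← R5 − (19/220)·R4: [0, 0, 0, 0, 89/44, -81/44]
Echelon form has 5 nonzero rows, so rank(C) = 5.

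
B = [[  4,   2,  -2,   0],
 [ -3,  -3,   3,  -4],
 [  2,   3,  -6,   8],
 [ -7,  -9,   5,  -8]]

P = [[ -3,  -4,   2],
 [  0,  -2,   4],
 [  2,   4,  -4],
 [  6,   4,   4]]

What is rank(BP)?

2

First compute BP:
[[-16, -28,  24],
 [ -9,  14, -46],
 [ 30,  -6,  72],
 [-17,  34, -102]]
Now row reduce the product.
R2 ← R2 − (9/16)·R1: [0, 119/4, -119/2]
R3 ← R3 + (15/8)·R1: [0, -117/2, 117]
R4 ← R4 − (17/16)·R1: [0, 255/4, -255/2]
R3 ← R3 + (234/119)·R2: [0, 0, 0]
R4 ← R4 − (15/7)·R2: [0, 0, 0]
2 nonzero rows, so rank(BP) = 2.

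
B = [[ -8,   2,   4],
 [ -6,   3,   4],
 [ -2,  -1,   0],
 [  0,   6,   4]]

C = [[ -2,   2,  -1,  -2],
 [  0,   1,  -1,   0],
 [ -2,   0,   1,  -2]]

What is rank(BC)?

First compute BC:
[[  8, -14,  10,   8],
 [  4,  -9,   7,   4],
 [  4,  -5,   3,   4],
 [ -8,   6,  -2,  -8]]
Now row reduce the product.
R2 ← R2 − (1/2)·R1: [0, -2, 2, 0]
R3 ← R3 − (1/2)·R1: [0, 2, -2, 0]
R4 ← R4 + R1: [0, -8, 8, 0]
R3 ← R3 + R2: [0, 0, 0, 0]
R4 ← R4 − (4)·R2: [0, 0, 0, 0]
2 nonzero rows, so rank(BC) = 2.

2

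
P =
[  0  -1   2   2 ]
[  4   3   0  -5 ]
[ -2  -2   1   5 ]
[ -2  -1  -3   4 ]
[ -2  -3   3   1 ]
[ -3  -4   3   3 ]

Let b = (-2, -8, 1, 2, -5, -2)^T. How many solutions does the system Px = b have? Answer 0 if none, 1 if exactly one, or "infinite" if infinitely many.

0

Row reduce the augmented matrix [P | b].
Swap R1 ↔ R2
R3 ← R3 + (1/2)·R1: [0, -1/2, 1, 5/2, -3]
R4 ← R4 + (1/2)·R1: [0, 1/2, -3, 3/2, -2]
R5 ← R5 + (1/2)·R1: [0, -3/2, 3, -3/2, -9]
R6 ← R6 + (3/4)·R1: [0, -7/4, 3, -3/4, -8]
R3 ← R3 − (1/2)·R2: [0, 0, 0, 3/2, -2]
R4 ← R4 + (1/2)·R2: [0, 0, -2, 5/2, -3]
R5 ← R5 − (3/2)·R2: [0, 0, 0, -9/2, -6]
R6 ← R6 − (7/4)·R2: [0, 0, -1/2, -17/4, -9/2]
Swap R3 ↔ R4
R6 ← R6 − (1/4)·R3: [0, 0, 0, -39/8, -15/4]
R5 ← R5 + (3)·R4: [0, 0, 0, 0, -12]
R6 ← R6 + (13/4)·R4: [0, 0, 0, 0, -41/4]
R6 ← R6 − (41/48)·R5: [0, 0, 0, 0, 0]
The echelon form has 5 nonzero rows; the last pivot sits in the augmented column, so rank(P) = 4 but rank([P|b]) = 5.
Since the ranks differ, the system is inconsistent.
It has no solutions.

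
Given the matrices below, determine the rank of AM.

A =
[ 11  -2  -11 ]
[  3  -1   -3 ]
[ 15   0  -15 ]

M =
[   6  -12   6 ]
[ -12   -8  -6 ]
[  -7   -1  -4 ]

First compute AM:
[[167, -105, 122],
 [ 51, -25,  36],
 [195, -165, 150]]
Now row reduce the product.
R2 ← R2 − (51/167)·R1: [0, 1180/167, -210/167]
R3 ← R3 − (195/167)·R1: [0, -7080/167, 1260/167]
R3 ← R3 + (6)·R2: [0, 0, 0]
2 nonzero rows, so rank(AM) = 2.

2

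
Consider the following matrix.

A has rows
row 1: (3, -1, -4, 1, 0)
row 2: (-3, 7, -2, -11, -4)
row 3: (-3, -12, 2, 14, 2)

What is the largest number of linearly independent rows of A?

3

Row reduce to echelon form.
R2 ← R2 + R1: [0, 6, -6, -10, -4]
R3 ← R3 + R1: [0, -13, -2, 15, 2]
R3 ← R3 + (13/6)·R2: [0, 0, -15, -20/3, -20/3]
Echelon form has 3 nonzero rows, so rank(A) = 3.
The rank gives the maximum number of linearly independent rows: 3.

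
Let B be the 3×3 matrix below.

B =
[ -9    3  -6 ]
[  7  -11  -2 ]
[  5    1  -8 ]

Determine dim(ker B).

0

Row reduce to echelon form.
R2 ← R2 + (7/9)·R1: [0, -26/3, -20/3]
R3 ← R3 + (5/9)·R1: [0, 8/3, -34/3]
R3 ← R3 + (4/13)·R2: [0, 0, -174/13]
3 nonzero rows, so rank(B) = 3.
B has 3 columns; by rank–nullity, nullity = 3 − 3 = 0.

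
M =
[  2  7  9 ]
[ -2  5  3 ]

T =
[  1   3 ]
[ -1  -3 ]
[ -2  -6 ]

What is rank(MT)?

1

First compute MT:
[[-23, -69],
 [-13, -39]]
Now row reduce the product.
R2 ← R2 − (13/23)·R1: [0, 0]
1 nonzero row, so rank(MT) = 1.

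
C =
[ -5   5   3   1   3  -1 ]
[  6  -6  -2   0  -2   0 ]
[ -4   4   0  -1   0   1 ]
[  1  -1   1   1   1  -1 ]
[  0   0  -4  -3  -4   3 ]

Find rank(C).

2

Row reduce to echelon form.
R2 ← R2 + (6/5)·R1: [0, 0, 8/5, 6/5, 8/5, -6/5]
R3 ← R3 − (4/5)·R1: [0, 0, -12/5, -9/5, -12/5, 9/5]
R4 ← R4 + (1/5)·R1: [0, 0, 8/5, 6/5, 8/5, -6/5]
R3 ← R3 + (3/2)·R2: [0, 0, 0, 0, 0, 0]
R4 ← R4 − R2: [0, 0, 0, 0, 0, 0]
R5 ← R5 + (5/2)·R2: [0, 0, 0, 0, 0, 0]
Echelon form has 2 nonzero rows, so rank(C) = 2.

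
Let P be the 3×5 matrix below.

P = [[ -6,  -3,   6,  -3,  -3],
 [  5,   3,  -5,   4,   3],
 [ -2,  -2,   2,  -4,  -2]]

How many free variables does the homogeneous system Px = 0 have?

Row reduce to echelon form.
R2 ← R2 + (5/6)·R1: [0, 1/2, 0, 3/2, 1/2]
R3 ← R3 − (1/3)·R1: [0, -1, 0, -3, -1]
R3 ← R3 + (2)·R2: [0, 0, 0, 0, 0]
2 nonzero rows, so rank(P) = 2.
P has 5 columns; by rank–nullity, nullity = 5 − 2 = 3.

3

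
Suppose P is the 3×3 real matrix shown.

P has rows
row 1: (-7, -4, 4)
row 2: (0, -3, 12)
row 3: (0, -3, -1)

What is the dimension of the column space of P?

3

Row reduce to echelon form.
R3 ← R3 − R2: [0, 0, -13]
Echelon form has 3 nonzero rows, so rank(P) = 3.
The column space has dimension equal to the rank: 3.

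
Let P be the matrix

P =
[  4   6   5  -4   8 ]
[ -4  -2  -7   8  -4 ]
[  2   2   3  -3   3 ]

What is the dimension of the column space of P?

2

Row reduce to echelon form.
R2 ← R2 + R1: [0, 4, -2, 4, 4]
R3 ← R3 − (1/2)·R1: [0, -1, 1/2, -1, -1]
R3 ← R3 + (1/4)·R2: [0, 0, 0, 0, 0]
Echelon form has 2 nonzero rows, so rank(P) = 2.
The column space has dimension equal to the rank: 2.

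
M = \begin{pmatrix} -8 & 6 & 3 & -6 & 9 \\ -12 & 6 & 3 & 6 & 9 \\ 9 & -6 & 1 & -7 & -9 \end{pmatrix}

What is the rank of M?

3

Row reduce to echelon form.
R2 ← R2 − (3/2)·R1: [0, -3, -3/2, 15, -9/2]
R3 ← R3 + (9/8)·R1: [0, 3/4, 35/8, -55/4, 9/8]
R3 ← R3 + (1/4)·R2: [0, 0, 4, -10, 0]
Echelon form has 3 nonzero rows, so rank(M) = 3.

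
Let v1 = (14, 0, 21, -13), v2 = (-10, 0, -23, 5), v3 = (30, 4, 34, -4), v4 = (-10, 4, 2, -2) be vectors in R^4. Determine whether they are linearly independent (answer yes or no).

yes

Form the matrix with these vectors as rows and row reduce.
R2 ← R2 + (5/7)·R1: [0, 0, -8, -30/7]
R3 ← R3 − (15/7)·R1: [0, 4, -11, 167/7]
R4 ← R4 + (5/7)·R1: [0, 4, 17, -79/7]
Swap R2 ↔ R3
R4 ← R4 − R2: [0, 0, 28, -246/7]
R4 ← R4 + (7/2)·R3: [0, 0, 0, -351/7]
4 nonzero rows, so the 4 vectors span a space of dimension 4.
Since 4 = 4, the vectors are linearly independent.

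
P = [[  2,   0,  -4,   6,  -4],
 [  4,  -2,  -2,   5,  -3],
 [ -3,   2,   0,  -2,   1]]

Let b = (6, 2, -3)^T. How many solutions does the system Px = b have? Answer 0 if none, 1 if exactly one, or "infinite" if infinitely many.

0

Row reduce the augmented matrix [P | b].
R2 ← R2 − (2)·R1: [0, -2, 6, -7, 5, -10]
R3 ← R3 + (3/2)·R1: [0, 2, -6, 7, -5, 6]
R3 ← R3 + R2: [0, 0, 0, 0, 0, -4]
The echelon form has 3 nonzero rows; the last pivot sits in the augmented column, so rank(P) = 2 but rank([P|b]) = 3.
Since the ranks differ, the system is inconsistent.
It has no solutions.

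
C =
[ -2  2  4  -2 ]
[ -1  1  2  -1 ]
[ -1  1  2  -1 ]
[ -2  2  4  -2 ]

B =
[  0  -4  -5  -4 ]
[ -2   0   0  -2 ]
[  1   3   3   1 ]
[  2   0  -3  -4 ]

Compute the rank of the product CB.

First compute CB:
[[ -4,  20,  28,  16],
 [ -2,  10,  14,   8],
 [ -2,  10,  14,   8],
 [ -4,  20,  28,  16]]
Now row reduce the product.
R2 ← R2 − (1/2)·R1: [0, 0, 0, 0]
R3 ← R3 − (1/2)·R1: [0, 0, 0, 0]
R4 ← R4 − R1: [0, 0, 0, 0]
1 nonzero row, so rank(CB) = 1.

1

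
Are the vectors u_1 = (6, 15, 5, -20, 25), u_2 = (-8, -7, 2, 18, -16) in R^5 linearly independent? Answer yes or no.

yes

Form the matrix with these vectors as rows and row reduce.
R2 ← R2 + (4/3)·R1: [0, 13, 26/3, -26/3, 52/3]
2 nonzero rows, so the 2 vectors span a space of dimension 2.
Since 2 = 2, the vectors are linearly independent.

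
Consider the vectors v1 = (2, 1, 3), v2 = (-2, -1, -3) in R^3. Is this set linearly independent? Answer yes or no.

no

Form the matrix with these vectors as rows and row reduce.
R2 ← R2 + R1: [0, 0, 0]
1 nonzero row, so the 2 vectors span a space of dimension 1.
Since 1 < 2, the vectors are linearly dependent.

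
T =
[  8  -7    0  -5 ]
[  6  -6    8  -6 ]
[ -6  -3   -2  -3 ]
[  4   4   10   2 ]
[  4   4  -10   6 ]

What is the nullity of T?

1

Row reduce to echelon form.
R2 ← R2 − (3/4)·R1: [0, -3/4, 8, -9/4]
R3 ← R3 + (3/4)·R1: [0, -33/4, -2, -27/4]
R4 ← R4 − (1/2)·R1: [0, 15/2, 10, 9/2]
R5 ← R5 − (1/2)·R1: [0, 15/2, -10, 17/2]
R3 ← R3 − (11)·R2: [0, 0, -90, 18]
R4 ← R4 + (10)·R2: [0, 0, 90, -18]
R5 ← R5 + (10)·R2: [0, 0, 70, -14]
R4 ← R4 + R3: [0, 0, 0, 0]
R5 ← R5 + (7/9)·R3: [0, 0, 0, 0]
3 nonzero rows, so rank(T) = 3.
T has 4 columns; by rank–nullity, nullity = 4 − 3 = 1.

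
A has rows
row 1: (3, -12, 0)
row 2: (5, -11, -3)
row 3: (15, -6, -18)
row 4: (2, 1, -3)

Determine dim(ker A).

Row reduce to echelon form.
R2 ← R2 − (5/3)·R1: [0, 9, -3]
R3 ← R3 − (5)·R1: [0, 54, -18]
R4 ← R4 − (2/3)·R1: [0, 9, -3]
R3 ← R3 − (6)·R2: [0, 0, 0]
R4 ← R4 − R2: [0, 0, 0]
2 nonzero rows, so rank(A) = 2.
A has 3 columns; by rank–nullity, nullity = 3 − 2 = 1.

1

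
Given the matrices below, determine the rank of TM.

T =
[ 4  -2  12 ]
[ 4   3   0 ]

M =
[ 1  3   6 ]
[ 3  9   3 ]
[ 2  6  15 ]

First compute TM:
[[ 22,  66, 198],
 [ 13,  39,  33]]
Now row reduce the product.
R2 ← R2 − (13/22)·R1: [0, 0, -84]
2 nonzero rows, so rank(TM) = 2.

2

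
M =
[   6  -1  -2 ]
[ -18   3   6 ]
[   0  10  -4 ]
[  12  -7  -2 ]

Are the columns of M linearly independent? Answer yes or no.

no

Row reduce M to echelon form.
R2 ← R2 + (3)·R1: [0, 0, 0]
R4 ← R4 − (2)·R1: [0, -5, 2]
Swap R2 ↔ R3
R4 ← R4 + (1/2)·R2: [0, 0, 0]
2 pivots among 3 columns.
Only 2 < 3 pivot columns, so the columns are linearly dependent.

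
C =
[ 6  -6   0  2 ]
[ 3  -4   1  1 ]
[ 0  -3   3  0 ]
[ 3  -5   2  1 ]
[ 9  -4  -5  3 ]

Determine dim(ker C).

Row reduce to echelon form.
R2 ← R2 − (1/2)·R1: [0, -1, 1, 0]
R4 ← R4 − (1/2)·R1: [0, -2, 2, 0]
R5 ← R5 − (3/2)·R1: [0, 5, -5, 0]
R3 ← R3 − (3)·R2: [0, 0, 0, 0]
R4 ← R4 − (2)·R2: [0, 0, 0, 0]
R5 ← R5 + (5)·R2: [0, 0, 0, 0]
2 nonzero rows, so rank(C) = 2.
C has 4 columns; by rank–nullity, nullity = 4 − 2 = 2.

2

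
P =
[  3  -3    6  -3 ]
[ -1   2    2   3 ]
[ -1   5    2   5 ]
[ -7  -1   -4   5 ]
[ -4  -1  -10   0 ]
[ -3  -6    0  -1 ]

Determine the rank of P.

3

Row reduce to echelon form.
R2 ← R2 + (1/3)·R1: [0, 1, 4, 2]
R3 ← R3 + (1/3)·R1: [0, 4, 4, 4]
R4 ← R4 + (7/3)·R1: [0, -8, 10, -2]
R5 ← R5 + (4/3)·R1: [0, -5, -2, -4]
R6 ← R6 + R1: [0, -9, 6, -4]
R3 ← R3 − (4)·R2: [0, 0, -12, -4]
R4 ← R4 + (8)·R2: [0, 0, 42, 14]
R5 ← R5 + (5)·R2: [0, 0, 18, 6]
R6 ← R6 + (9)·R2: [0, 0, 42, 14]
R4 ← R4 + (7/2)·R3: [0, 0, 0, 0]
R5 ← R5 + (3/2)·R3: [0, 0, 0, 0]
R6 ← R6 + (7/2)·R3: [0, 0, 0, 0]
Echelon form has 3 nonzero rows, so rank(P) = 3.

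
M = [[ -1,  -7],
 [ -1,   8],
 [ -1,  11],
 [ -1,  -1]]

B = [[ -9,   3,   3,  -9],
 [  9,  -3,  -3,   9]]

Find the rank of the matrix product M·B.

First compute MB:
[[-54,  18,  18, -54],
 [ 81, -27, -27,  81],
 [108, -36, -36, 108],
 [  0,   0,   0,   0]]
Now row reduce the product.
R2 ← R2 + (3/2)·R1: [0, 0, 0, 0]
R3 ← R3 + (2)·R1: [0, 0, 0, 0]
1 nonzero row, so rank(MB) = 1.

1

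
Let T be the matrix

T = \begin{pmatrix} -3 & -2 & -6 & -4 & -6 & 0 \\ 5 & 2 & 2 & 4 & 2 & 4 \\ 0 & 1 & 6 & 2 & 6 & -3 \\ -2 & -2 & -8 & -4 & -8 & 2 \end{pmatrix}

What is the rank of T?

Row reduce to echelon form.
R2 ← R2 + (5/3)·R1: [0, -4/3, -8, -8/3, -8, 4]
R4 ← R4 − (2/3)·R1: [0, -2/3, -4, -4/3, -4, 2]
R3 ← R3 + (3/4)·R2: [0, 0, 0, 0, 0, 0]
R4 ← R4 − (1/2)·R2: [0, 0, 0, 0, 0, 0]
Echelon form has 2 nonzero rows, so rank(T) = 2.

2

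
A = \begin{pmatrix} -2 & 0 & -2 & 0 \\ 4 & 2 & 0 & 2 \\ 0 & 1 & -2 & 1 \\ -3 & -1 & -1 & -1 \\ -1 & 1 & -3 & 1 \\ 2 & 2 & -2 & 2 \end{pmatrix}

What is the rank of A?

Row reduce to echelon form.
R2 ← R2 + (2)·R1: [0, 2, -4, 2]
R4 ← R4 − (3/2)·R1: [0, -1, 2, -1]
R5 ← R5 − (1/2)·R1: [0, 1, -2, 1]
R6 ← R6 + R1: [0, 2, -4, 2]
R3 ← R3 − (1/2)·R2: [0, 0, 0, 0]
R4 ← R4 + (1/2)·R2: [0, 0, 0, 0]
R5 ← R5 − (1/2)·R2: [0, 0, 0, 0]
R6 ← R6 − R2: [0, 0, 0, 0]
Echelon form has 2 nonzero rows, so rank(A) = 2.

2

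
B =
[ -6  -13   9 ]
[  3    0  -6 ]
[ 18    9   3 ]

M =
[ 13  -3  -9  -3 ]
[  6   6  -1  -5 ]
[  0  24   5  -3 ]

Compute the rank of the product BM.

3

First compute BM:
[[-156, 156, 112,  56],
 [ 39, -153, -57,   9],
 [288,  72, -156, -108]]
Now row reduce the product.
R2 ← R2 + (1/4)·R1: [0, -114, -29, 23]
R3 ← R3 + (24/13)·R1: [0, 360, 660/13, -60/13]
R3 ← R3 + (60/19)·R2: [0, 0, -10080/247, 16800/247]
3 nonzero rows, so rank(BM) = 3.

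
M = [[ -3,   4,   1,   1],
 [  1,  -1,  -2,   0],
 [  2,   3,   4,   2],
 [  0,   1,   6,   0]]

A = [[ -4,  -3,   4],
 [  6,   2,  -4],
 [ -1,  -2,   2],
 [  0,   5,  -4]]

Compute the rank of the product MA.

2

First compute MA:
[[ 35,  20, -30],
 [ -8,  -1,   4],
 [  6,   2,  -4],
 [  0, -10,   8]]
Now row reduce the product.
R2 ← R2 + (8/35)·R1: [0, 25/7, -20/7]
R3 ← R3 − (6/35)·R1: [0, -10/7, 8/7]
R3 ← R3 + (2/5)·R2: [0, 0, 0]
R4 ← R4 + (14/5)·R2: [0, 0, 0]
2 nonzero rows, so rank(MA) = 2.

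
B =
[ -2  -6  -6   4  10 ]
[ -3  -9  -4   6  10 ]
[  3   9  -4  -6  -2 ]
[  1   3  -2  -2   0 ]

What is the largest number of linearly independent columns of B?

2

Row reduce to echelon form.
R2 ← R2 − (3/2)·R1: [0, 0, 5, 0, -5]
R3 ← R3 + (3/2)·R1: [0, 0, -13, 0, 13]
R4 ← R4 + (1/2)·R1: [0, 0, -5, 0, 5]
R3 ← R3 + (13/5)·R2: [0, 0, 0, 0, 0]
R4 ← R4 + R2: [0, 0, 0, 0, 0]
Echelon form has 2 nonzero rows, so rank(B) = 2.
The rank gives the maximum number of linearly independent columns: 2.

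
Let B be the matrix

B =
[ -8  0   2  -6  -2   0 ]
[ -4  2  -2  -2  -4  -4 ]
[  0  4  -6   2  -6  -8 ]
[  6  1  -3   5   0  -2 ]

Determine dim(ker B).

Row reduce to echelon form.
R2 ← R2 − (1/2)·R1: [0, 2, -3, 1, -3, -4]
R4 ← R4 + (3/4)·R1: [0, 1, -3/2, 1/2, -3/2, -2]
R3 ← R3 − (2)·R2: [0, 0, 0, 0, 0, 0]
R4 ← R4 − (1/2)·R2: [0, 0, 0, 0, 0, 0]
2 nonzero rows, so rank(B) = 2.
B has 6 columns; by rank–nullity, nullity = 6 − 2 = 4.

4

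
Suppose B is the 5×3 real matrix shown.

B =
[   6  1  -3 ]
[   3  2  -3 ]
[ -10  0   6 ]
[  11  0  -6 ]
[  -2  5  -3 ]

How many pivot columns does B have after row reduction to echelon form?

Row reduce to echelon form.
R2 ← R2 − (1/2)·R1: [0, 3/2, -3/2]
R3 ← R3 + (5/3)·R1: [0, 5/3, 1]
R4 ← R4 − (11/6)·R1: [0, -11/6, -1/2]
R5 ← R5 + (1/3)·R1: [0, 16/3, -4]
R3 ← R3 − (10/9)·R2: [0, 0, 8/3]
R4 ← R4 + (11/9)·R2: [0, 0, -7/3]
R5 ← R5 − (32/9)·R2: [0, 0, 4/3]
R4 ← R4 + (7/8)·R3: [0, 0, 0]
R5 ← R5 − (1/2)·R3: [0, 0, 0]
Echelon form has 3 nonzero rows, so rank(B) = 3.
Each nonzero row contributes one pivot column: 3 pivot columns.

3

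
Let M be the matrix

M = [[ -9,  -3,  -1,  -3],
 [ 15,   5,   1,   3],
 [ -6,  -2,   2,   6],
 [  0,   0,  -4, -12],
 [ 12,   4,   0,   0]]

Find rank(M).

Row reduce to echelon form.
R2 ← R2 + (5/3)·R1: [0, 0, -2/3, -2]
R3 ← R3 − (2/3)·R1: [0, 0, 8/3, 8]
R5 ← R5 + (4/3)·R1: [0, 0, -4/3, -4]
R3 ← R3 + (4)·R2: [0, 0, 0, 0]
R4 ← R4 − (6)·R2: [0, 0, 0, 0]
R5 ← R5 − (2)·R2: [0, 0, 0, 0]
Echelon form has 2 nonzero rows, so rank(M) = 2.

2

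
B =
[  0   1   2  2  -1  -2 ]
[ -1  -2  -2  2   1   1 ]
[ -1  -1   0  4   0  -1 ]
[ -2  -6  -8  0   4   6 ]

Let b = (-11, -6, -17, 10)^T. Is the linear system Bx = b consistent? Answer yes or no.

yes

Row reduce the augmented matrix [B | b].
Swap R1 ↔ R2
R3 ← R3 − R1: [0, 1, 2, 2, -1, -2, -11]
R4 ← R4 − (2)·R1: [0, -2, -4, -4, 2, 4, 22]
R3 ← R3 − R2: [0, 0, 0, 0, 0, 0, 0]
R4 ← R4 + (2)·R2: [0, 0, 0, 0, 0, 0, 0]
The echelon form has 2 nonzero rows, and every pivot lies in the first 6 columns, so rank(B) = rank([B|b]) = 2.
The system is consistent.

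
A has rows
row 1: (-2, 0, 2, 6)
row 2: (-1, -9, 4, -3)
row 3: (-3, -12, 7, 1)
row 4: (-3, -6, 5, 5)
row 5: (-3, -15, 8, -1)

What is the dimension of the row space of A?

Row reduce to echelon form.
R2 ← R2 − (1/2)·R1: [0, -9, 3, -6]
R3 ← R3 − (3/2)·R1: [0, -12, 4, -8]
R4 ← R4 − (3/2)·R1: [0, -6, 2, -4]
R5 ← R5 − (3/2)·R1: [0, -15, 5, -10]
R3 ← R3 − (4/3)·R2: [0, 0, 0, 0]
R4 ← R4 − (2/3)·R2: [0, 0, 0, 0]
R5 ← R5 − (5/3)·R2: [0, 0, 0, 0]
Echelon form has 2 nonzero rows, so rank(A) = 2.
The row space has dimension equal to the rank: 2.

2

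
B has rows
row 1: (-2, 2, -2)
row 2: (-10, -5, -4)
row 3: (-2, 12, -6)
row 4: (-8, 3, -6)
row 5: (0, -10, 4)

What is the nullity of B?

Row reduce to echelon form.
R2 ← R2 − (5)·R1: [0, -15, 6]
R3 ← R3 − R1: [0, 10, -4]
R4 ← R4 − (4)·R1: [0, -5, 2]
R3 ← R3 + (2/3)·R2: [0, 0, 0]
R4 ← R4 − (1/3)·R2: [0, 0, 0]
R5 ← R5 − (2/3)·R2: [0, 0, 0]
2 nonzero rows, so rank(B) = 2.
B has 3 columns; by rank–nullity, nullity = 3 − 2 = 1.

1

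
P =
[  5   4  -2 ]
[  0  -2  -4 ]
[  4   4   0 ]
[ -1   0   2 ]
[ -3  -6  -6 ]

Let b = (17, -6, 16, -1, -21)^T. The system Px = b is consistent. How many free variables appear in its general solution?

1

Row reduce the augmented matrix [P | b].
R3 ← R3 − (4/5)·R1: [0, 4/5, 8/5, 12/5]
R4 ← R4 + (1/5)·R1: [0, 4/5, 8/5, 12/5]
R5 ← R5 + (3/5)·R1: [0, -18/5, -36/5, -54/5]
R3 ← R3 + (2/5)·R2: [0, 0, 0, 0]
R4 ← R4 + (2/5)·R2: [0, 0, 0, 0]
R5 ← R5 − (9/5)·R2: [0, 0, 0, 0]
The echelon form has 2 nonzero rows, and every pivot lies in the first 3 columns, so rank(P) = rank([P|b]) = 2.
The system is consistent.
Free variables = (unknowns) − (rank) = 3 − 2 = 1.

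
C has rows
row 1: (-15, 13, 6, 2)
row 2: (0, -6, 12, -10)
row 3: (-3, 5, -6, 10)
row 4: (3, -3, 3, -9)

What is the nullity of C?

Row reduce to echelon form.
R3 ← R3 − (1/5)·R1: [0, 12/5, -36/5, 48/5]
R4 ← R4 + (1/5)·R1: [0, -2/5, 21/5, -43/5]
R3 ← R3 + (2/5)·R2: [0, 0, -12/5, 28/5]
R4 ← R4 − (1/15)·R2: [0, 0, 17/5, -119/15]
R4 ← R4 + (17/12)·R3: [0, 0, 0, 0]
3 nonzero rows, so rank(C) = 3.
C has 4 columns; by rank–nullity, nullity = 4 − 3 = 1.

1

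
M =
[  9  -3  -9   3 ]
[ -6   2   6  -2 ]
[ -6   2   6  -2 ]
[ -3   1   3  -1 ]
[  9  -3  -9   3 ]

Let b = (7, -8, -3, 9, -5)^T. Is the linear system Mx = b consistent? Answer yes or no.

Row reduce the augmented matrix [M | b].
R2 ← R2 + (2/3)·R1: [0, 0, 0, 0, -10/3]
R3 ← R3 + (2/3)·R1: [0, 0, 0, 0, 5/3]
R4 ← R4 + (1/3)·R1: [0, 0, 0, 0, 34/3]
R5 ← R5 − R1: [0, 0, 0, 0, -12]
R3 ← R3 + (1/2)·R2: [0, 0, 0, 0, 0]
R4 ← R4 + (17/5)·R2: [0, 0, 0, 0, 0]
R5 ← R5 − (18/5)·R2: [0, 0, 0, 0, 0]
The echelon form has 2 nonzero rows; the last pivot sits in the augmented column, so rank(M) = 1 but rank([M|b]) = 2.
Since the ranks differ, the system is inconsistent.

no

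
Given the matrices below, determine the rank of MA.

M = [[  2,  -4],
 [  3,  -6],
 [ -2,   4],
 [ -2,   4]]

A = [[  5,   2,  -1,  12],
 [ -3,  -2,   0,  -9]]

First compute MA:
[[ 22,  12,  -2,  60],
 [ 33,  18,  -3,  90],
 [-22, -12,   2, -60],
 [-22, -12,   2, -60]]
Now row reduce the product.
R2 ← R2 − (3/2)·R1: [0, 0, 0, 0]
R3 ← R3 + R1: [0, 0, 0, 0]
R4 ← R4 + R1: [0, 0, 0, 0]
1 nonzero row, so rank(MA) = 1.

1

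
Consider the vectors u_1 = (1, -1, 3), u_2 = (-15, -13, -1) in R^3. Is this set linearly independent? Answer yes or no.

yes

Form the matrix with these vectors as rows and row reduce.
R2 ← R2 + (15)·R1: [0, -28, 44]
2 nonzero rows, so the 2 vectors span a space of dimension 2.
Since 2 = 2, the vectors are linearly independent.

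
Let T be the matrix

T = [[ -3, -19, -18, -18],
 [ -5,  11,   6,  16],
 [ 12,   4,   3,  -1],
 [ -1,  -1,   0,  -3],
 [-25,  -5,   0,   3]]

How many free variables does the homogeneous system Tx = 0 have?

Row reduce to echelon form.
R2 ← R2 − (5/3)·R1: [0, 128/3, 36, 46]
R3 ← R3 + (4)·R1: [0, -72, -69, -73]
R4 ← R4 − (1/3)·R1: [0, 16/3, 6, 3]
R5 ← R5 − (25/3)·R1: [0, 460/3, 150, 153]
R3 ← R3 + (27/16)·R2: [0, 0, -33/4, 37/8]
R4 ← R4 − (1/8)·R2: [0, 0, 3/2, -11/4]
R5 ← R5 − (115/32)·R2: [0, 0, 165/8, -197/16]
R4 ← R4 + (2/11)·R3: [0, 0, 0, -21/11]
R5 ← R5 + (5/2)·R3: [0, 0, 0, -3/4]
R5 ← R5 − (11/28)·R4: [0, 0, 0, 0]
4 nonzero rows, so rank(T) = 4.
T has 4 columns; by rank–nullity, nullity = 4 − 4 = 0.

0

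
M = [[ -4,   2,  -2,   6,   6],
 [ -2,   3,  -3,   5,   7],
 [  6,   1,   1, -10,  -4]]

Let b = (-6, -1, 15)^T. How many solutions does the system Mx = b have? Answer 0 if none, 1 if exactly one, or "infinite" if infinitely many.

infinite

Row reduce the augmented matrix [M | b].
R2 ← R2 − (1/2)·R1: [0, 2, -2, 2, 4, 2]
R3 ← R3 + (3/2)·R1: [0, 4, -2, -1, 5, 6]
R3 ← R3 − (2)·R2: [0, 0, 2, -5, -3, 2]
The echelon form has 3 nonzero rows, and every pivot lies in the first 5 columns, so rank(M) = rank([M|b]) = 3.
The system is consistent.
rank = 3 < 5 unknowns, so there are infinitely many solutions.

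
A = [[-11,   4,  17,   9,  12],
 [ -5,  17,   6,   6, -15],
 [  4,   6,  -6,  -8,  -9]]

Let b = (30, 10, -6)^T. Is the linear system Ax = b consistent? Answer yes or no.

Row reduce the augmented matrix [A | b].
R2 ← R2 − (5/11)·R1: [0, 167/11, -19/11, 21/11, -225/11, -40/11]
R3 ← R3 + (4/11)·R1: [0, 82/11, 2/11, -52/11, -51/11, 54/11]
R3 ← R3 − (82/167)·R2: [0, 0, 172/167, -946/167, 903/167, 1118/167]
The echelon form has 3 nonzero rows, and every pivot lies in the first 5 columns, so rank(A) = rank([A|b]) = 3.
The system is consistent.

yes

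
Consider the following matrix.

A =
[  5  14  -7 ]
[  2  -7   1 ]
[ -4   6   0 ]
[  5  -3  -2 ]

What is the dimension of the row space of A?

3

Row reduce to echelon form.
R2 ← R2 − (2/5)·R1: [0, -63/5, 19/5]
R3 ← R3 + (4/5)·R1: [0, 86/5, -28/5]
R4 ← R4 − R1: [0, -17, 5]
R3 ← R3 + (86/63)·R2: [0, 0, -26/63]
R4 ← R4 − (85/63)·R2: [0, 0, -8/63]
R4 ← R4 − (4/13)·R3: [0, 0, 0]
Echelon form has 3 nonzero rows, so rank(A) = 3.
The row space has dimension equal to the rank: 3.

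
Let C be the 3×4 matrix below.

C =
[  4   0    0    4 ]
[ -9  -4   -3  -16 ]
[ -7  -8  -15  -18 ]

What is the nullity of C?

Row reduce to echelon form.
R2 ← R2 + (9/4)·R1: [0, -4, -3, -7]
R3 ← R3 + (7/4)·R1: [0, -8, -15, -11]
R3 ← R3 − (2)·R2: [0, 0, -9, 3]
3 nonzero rows, so rank(C) = 3.
C has 4 columns; by rank–nullity, nullity = 4 − 3 = 1.

1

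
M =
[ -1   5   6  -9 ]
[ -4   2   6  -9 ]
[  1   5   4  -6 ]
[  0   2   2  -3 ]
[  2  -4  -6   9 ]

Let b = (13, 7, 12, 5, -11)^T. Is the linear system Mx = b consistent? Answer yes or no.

yes

Row reduce the augmented matrix [M | b].
R2 ← R2 − (4)·R1: [0, -18, -18, 27, -45]
R3 ← R3 + R1: [0, 10, 10, -15, 25]
R5 ← R5 + (2)·R1: [0, 6, 6, -9, 15]
R3 ← R3 + (5/9)·R2: [0, 0, 0, 0, 0]
R4 ← R4 + (1/9)·R2: [0, 0, 0, 0, 0]
R5 ← R5 + (1/3)·R2: [0, 0, 0, 0, 0]
The echelon form has 2 nonzero rows, and every pivot lies in the first 4 columns, so rank(M) = rank([M|b]) = 2.
The system is consistent.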